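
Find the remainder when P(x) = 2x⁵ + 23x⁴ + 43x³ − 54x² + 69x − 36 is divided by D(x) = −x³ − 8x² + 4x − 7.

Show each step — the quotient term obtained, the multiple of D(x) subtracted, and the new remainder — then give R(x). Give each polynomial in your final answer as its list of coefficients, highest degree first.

Step 1: lead(2x⁵ + 23x⁴ + 43x³ − 54x² + 69x − 36) ÷ lead(D) = 2x⁵ ÷ −x³ = −2x². Subtract (−2x²)·D = 2x⁵ + 16x⁴ − 8x³ + 14x². Remainder: 7x⁴ + 51x³ − 68x² + 69x − 36.
Step 2: lead(7x⁴ + 51x³ − 68x² + 69x − 36) ÷ lead(D) = 7x⁴ ÷ −x³ = −7x. Subtract (−7x)·D = 7x⁴ + 56x³ − 28x² + 49x. Remainder: −5x³ − 40x² + 20x − 36.
Step 3: lead(−5x³ − 40x² + 20x − 36) ÷ lead(D) = −5x³ ÷ −x³ = 5. Subtract (5)·D = −5x³ − 40x² + 20x − 35. Remainder: −1.

R = [-1]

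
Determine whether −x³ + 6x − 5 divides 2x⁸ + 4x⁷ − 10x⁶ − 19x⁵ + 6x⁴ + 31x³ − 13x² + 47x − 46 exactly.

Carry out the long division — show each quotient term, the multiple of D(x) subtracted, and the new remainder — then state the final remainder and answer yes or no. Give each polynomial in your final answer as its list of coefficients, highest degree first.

Step 1: lead(2x⁸ + 4x⁷ − 10x⁶ − 19x⁵ + 6x⁴ + 31x³ − 13x² + 47x − 46) ÷ lead(D) = 2x⁸ ÷ −x³ = −2x⁵. Subtract (−2x⁵)·D = 2x⁸ − 12x⁶ + 10x⁵. Remainder: 4x⁷ + 2x⁶ − 29x⁵ + 6x⁴ + 31x³ − 13x² + 47x − 46.
Step 2: lead(4x⁷ + 2x⁶ − 29x⁵ + 6x⁴ + 31x³ − 13x² + 47x − 46) ÷ lead(D) = 4x⁷ ÷ −x³ = −4x⁴. Subtract (−4x⁴)·D = 4x⁷ − 24x⁵ + 20x⁴. Remainder: 2x⁶ − 5x⁵ − 14x⁴ + 31x³ − 13x² + 47x − 46.
Step 3: lead(2x⁶ − 5x⁵ − 14x⁴ + 31x³ − 13x² + 47x − 46) ÷ lead(D) = 2x⁶ ÷ −x³ = −2x³. Subtract (−2x³)·D = 2x⁶ − 12x⁴ + 10x³. Remainder: −5x⁵ − 2x⁴ + 21x³ − 13x² + 47x − 46.
Step 4: lead(−5x⁵ − 2x⁴ + 21x³ − 13x² + 47x − 46) ÷ lead(D) = −5x⁵ ÷ −x³ = 5x². Subtract (5x²)·D = −5x⁵ + 30x³ − 25x². Remainder: −2x⁴ − 9x³ + 12x² + 47x − 46.
Step 5: lead(−2x⁴ − 9x³ + 12x² + 47x − 46) ÷ lead(D) = −2x⁴ ÷ −x³ = 2x. Subtract (2x)·D = −2x⁴ + 12x² − 10x. Remainder: −9x³ + 57x − 46.
Step 6: lead(−9x³ + 57x − 46) ÷ lead(D) = −9x³ ÷ −x³ = 9. Subtract (9)·D = −9x³ + 54x − 45. Remainder: 3x − 1.

R = [3, -1], so D(x) is not a factor of P(x). no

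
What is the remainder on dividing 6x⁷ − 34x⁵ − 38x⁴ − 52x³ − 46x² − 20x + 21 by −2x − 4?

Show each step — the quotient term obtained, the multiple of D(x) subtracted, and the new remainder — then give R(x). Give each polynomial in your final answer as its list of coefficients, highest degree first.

R = [5]

Step 1: lead(6x⁷ − 34x⁵ − 38x⁴ − 52x³ − 46x² − 20x + 21) ÷ lead(D) = 6x⁷ ÷ −2x = −3x⁶. Subtract (−3x⁶)·D = 6x⁷ + 12x⁶. Remainder: −12x⁶ − 34x⁵ − 38x⁴ − 52x³ − 46x² − 20x + 21.
Step 2: lead(−12x⁶ − 34x⁵ − 38x⁴ − 52x³ − 46x² − 20x + 21) ÷ lead(D) = −12x⁶ ÷ −2x = 6x⁵. Subtract (6x⁵)·D = −12x⁶ − 24x⁵. Remainder: −10x⁵ − 38x⁴ − 52x³ − 46x² − 20x + 21.
Step 3: lead(−10x⁵ − 38x⁴ − 52x³ − 46x² − 20x + 21) ÷ lead(D) = −10x⁵ ÷ −2x = 5x⁴. Subtract (5x⁴)·D = −10x⁵ − 20x⁴. Remainder: −18x⁴ − 52x³ − 46x² − 20x + 21.
Step 4: lead(−18x⁴ − 52x³ − 46x² − 20x + 21) ÷ lead(D) = −18x⁴ ÷ −2x = 9x³. Subtract (9x³)·D = −18x⁴ − 36x³. Remainder: −16x³ − 46x² − 20x + 21.
Step 5: lead(−16x³ − 46x² − 20x + 21) ÷ lead(D) = −16x³ ÷ −2x = 8x². Subtract (8x²)·D = −16x³ − 32x². Remainder: −14x² − 20x + 21.
Step 6: lead(−14x² − 20x + 21) ÷ lead(D) = −14x² ÷ −2x = 7x. Subtract (7x)·D = −14x² − 28x. Remainder: 8x + 21.
Step 7: lead(8x + 21) ÷ lead(D) = 8x ÷ −2x = −4. Subtract (−4)·D = 8x + 16. Remainder: 5.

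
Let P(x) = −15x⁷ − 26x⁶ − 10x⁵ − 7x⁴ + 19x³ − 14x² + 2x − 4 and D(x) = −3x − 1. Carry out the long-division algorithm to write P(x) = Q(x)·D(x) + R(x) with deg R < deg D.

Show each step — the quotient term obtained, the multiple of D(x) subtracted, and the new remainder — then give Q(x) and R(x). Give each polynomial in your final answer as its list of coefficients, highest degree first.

Step 1: lead(−15x⁷ − 26x⁶ − 10x⁵ − 7x⁴ + 19x³ − 14x² + 2x − 4) ÷ lead(D) = −15x⁷ ÷ −3x = 5x⁶. Subtract (5x⁶)·D = −15x⁷ − 5x⁶. Remainder: −21x⁶ − 10x⁵ − 7x⁴ + 19x³ − 14x² + 2x − 4.
Step 2: lead(−21x⁶ − 10x⁵ − 7x⁴ + 19x³ − 14x² + 2x − 4) ÷ lead(D) = −21x⁶ ÷ −3x = 7x⁵. Subtract (7x⁵)·D = −21x⁶ − 7x⁵. Remainder: −3x⁵ − 7x⁴ + 19x³ − 14x² + 2x − 4.
Step 3: lead(−3x⁵ − 7x⁴ + 19x³ − 14x² + 2x − 4) ÷ lead(D) = −3x⁵ ÷ −3x = x⁴. Subtract (x⁴)·D = −3x⁵ − x⁴. Remainder: −6x⁴ + 19x³ − 14x² + 2x − 4.
Step 4: lead(−6x⁴ + 19x³ − 14x² + 2x − 4) ÷ lead(D) = −6x⁴ ÷ −3x = 2x³. Subtract (2x³)·D = −6x⁴ − 2x³. Remainder: 21x³ − 14x² + 2x − 4.
Step 5: lead(21x³ − 14x² + 2x − 4) ÷ lead(D) = 21x³ ÷ −3x = −7x². Subtract (−7x²)·D = 21x³ + 7x². Remainder: −21x² + 2x − 4.
Step 6: lead(−21x² + 2x − 4) ÷ lead(D) = −21x² ÷ −3x = 7x. Subtract (7x)·D = −21x² − 7x. Remainder: 9x − 4.
Step 7: lead(9x − 4) ÷ lead(D) = 9x ÷ −3x = −3. Subtract (−3)·D = 9x + 3. Remainder: −7.

Q = [5, 7, 1, 2, -7, 7, -3]; R = [-7]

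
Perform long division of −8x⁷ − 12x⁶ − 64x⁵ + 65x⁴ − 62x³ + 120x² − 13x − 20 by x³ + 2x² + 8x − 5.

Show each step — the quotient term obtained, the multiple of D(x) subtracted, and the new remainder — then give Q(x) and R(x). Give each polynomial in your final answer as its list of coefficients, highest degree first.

Q = [-8, 4, -8, 9, 4]; R = [0]

Step 1: lead(−8x⁷ − 12x⁶ − 64x⁵ + 65x⁴ − 62x³ + 120x² − 13x − 20) ÷ lead(D) = −8x⁷ ÷ x³ = −8x⁴. Subtract (−8x⁴)·D = −8x⁷ − 16x⁶ − 64x⁵ + 40x⁴. Remainder: 4x⁶ + 25x⁴ − 62x³ + 120x² − 13x − 20.
Step 2: lead(4x⁶ + 25x⁴ − 62x³ + 120x² − 13x − 20) ÷ lead(D) = 4x⁶ ÷ x³ = 4x³. Subtract (4x³)·D = 4x⁶ + 8x⁵ + 32x⁴ − 20x³. Remainder: −8x⁵ − 7x⁴ − 42x³ + 120x² − 13x − 20.
Step 3: lead(−8x⁵ − 7x⁴ − 42x³ + 120x² − 13x − 20) ÷ lead(D) = −8x⁵ ÷ x³ = −8x². Subtract (−8x²)·D = −8x⁵ − 16x⁴ − 64x³ + 40x². Remainder: 9x⁴ + 22x³ + 80x² − 13x − 20.
Step 4: lead(9x⁴ + 22x³ + 80x² − 13x − 20) ÷ lead(D) = 9x⁴ ÷ x³ = 9x. Subtract (9x)·D = 9x⁴ + 18x³ + 72x² − 45x. Remainder: 4x³ + 8x² + 32x − 20.
Step 5: lead(4x³ + 8x² + 32x − 20) ÷ lead(D) = 4x³ ÷ x³ = 4. Subtract (4)·D = 4x³ + 8x² + 32x − 20. Remainder: 0.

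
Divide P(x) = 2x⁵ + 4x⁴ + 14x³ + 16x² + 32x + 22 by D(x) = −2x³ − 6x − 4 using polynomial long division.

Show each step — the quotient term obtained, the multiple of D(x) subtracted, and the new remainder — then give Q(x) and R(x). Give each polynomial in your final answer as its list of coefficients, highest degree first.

Q = [-1, -2, -4]; R = [6]

Step 1: lead(2x⁵ + 4x⁴ + 14x³ + 16x² + 32x + 22) ÷ lead(D) = 2x⁵ ÷ −2x³ = −x². Subtract (−x²)·D = 2x⁵ + 6x³ + 4x². Remainder: 4x⁴ + 8x³ + 12x² + 32x + 22.
Step 2: lead(4x⁴ + 8x³ + 12x² + 32x + 22) ÷ lead(D) = 4x⁴ ÷ −2x³ = −2x. Subtract (−2x)·D = 4x⁴ + 12x² + 8x. Remainder: 8x³ + 24x + 22.
Step 3: lead(8x³ + 24x + 22) ÷ lead(D) = 8x³ ÷ −2x³ = −4. Subtract (−4)·D = 8x³ + 24x + 16. Remainder: 6.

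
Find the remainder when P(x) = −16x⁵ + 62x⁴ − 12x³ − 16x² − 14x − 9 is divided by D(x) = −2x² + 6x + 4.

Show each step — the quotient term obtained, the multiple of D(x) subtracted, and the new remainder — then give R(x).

Step 1: lead(−16x⁵ + 62x⁴ − 12x³ − 16x² − 14x − 9) ÷ lead(D) = −16x⁵ ÷ −2x² = 8x³. Subtract (8x³)·D = −16x⁵ + 48x⁴ + 32x³. Remainder: 14x⁴ − 44x³ − 16x² − 14x − 9.
Step 2: lead(14x⁴ − 44x³ − 16x² − 14x − 9) ÷ lead(D) = 14x⁴ ÷ −2x² = −7x². Subtract (−7x²)·D = 14x⁴ − 42x³ − 28x². Remainder: −2x³ + 12x² − 14x − 9.
Step 3: lead(−2x³ + 12x² − 14x − 9) ÷ lead(D) = −2x³ ÷ −2x² = x. Subtract (x)·D = −2x³ + 6x² + 4x. Remainder: 6x² − 18x − 9.
Step 4: lead(6x² − 18x − 9) ÷ lead(D) = 6x² ÷ −2x² = −3. Subtract (−3)·D = 6x² − 18x − 12. Remainder: 3.

R(x) = 3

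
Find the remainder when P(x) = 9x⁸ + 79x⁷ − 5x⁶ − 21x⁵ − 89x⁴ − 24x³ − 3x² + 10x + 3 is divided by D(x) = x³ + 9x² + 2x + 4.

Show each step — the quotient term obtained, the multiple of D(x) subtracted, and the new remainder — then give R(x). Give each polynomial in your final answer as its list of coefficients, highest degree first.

Step 1: lead(9x⁸ + 79x⁷ − 5x⁶ − 21x⁵ − 89x⁴ − 24x³ − 3x² + 10x + 3) ÷ lead(D) = 9x⁸ ÷ x³ = 9x⁵. Subtract (9x⁵)·D = 9x⁸ + 81x⁷ + 18x⁶ + 36x⁵. Remainder: −2x⁷ − 23x⁶ − 57x⁵ − 89x⁴ − 24x³ − 3x² + 10x + 3.
Step 2: lead(−2x⁷ − 23x⁶ − 57x⁵ − 89x⁴ − 24x³ − 3x² + 10x + 3) ÷ lead(D) = −2x⁷ ÷ x³ = −2x⁴. Subtract (−2x⁴)·D = −2x⁷ − 18x⁶ − 4x⁵ − 8x⁴. Remainder: −5x⁶ − 53x⁵ − 81x⁴ − 24x³ − 3x² + 10x + 3.
Step 3: lead(−5x⁶ − 53x⁵ − 81x⁴ − 24x³ − 3x² + 10x + 3) ÷ lead(D) = −5x⁶ ÷ x³ = −5x³. Subtract (−5x³)·D = −5x⁶ − 45x⁵ − 10x⁴ − 20x³. Remainder: −8x⁵ − 71x⁴ − 4x³ − 3x² + 10x + 3.
Step 4: lead(−8x⁵ − 71x⁴ − 4x³ − 3x² + 10x + 3) ÷ lead(D) = −8x⁵ ÷ x³ = −8x². Subtract (−8x²)·D = −8x⁵ − 72x⁴ − 16x³ − 32x². Remainder: x⁴ + 12x³ + 29x² + 10x + 3.
Step 5: lead(x⁴ + 12x³ + 29x² + 10x + 3) ÷ lead(D) = x⁴ ÷ x³ = x. Subtract (x)·D = x⁴ + 9x³ + 2x² + 4x. Remainder: 3x³ + 27x² + 6x + 3.
Step 6: lead(3x³ + 27x² + 6x + 3) ÷ lead(D) = 3x³ ÷ x³ = 3. Subtract (3)·D = 3x³ + 27x² + 6x + 12. Remainder: −9.

R = [-9]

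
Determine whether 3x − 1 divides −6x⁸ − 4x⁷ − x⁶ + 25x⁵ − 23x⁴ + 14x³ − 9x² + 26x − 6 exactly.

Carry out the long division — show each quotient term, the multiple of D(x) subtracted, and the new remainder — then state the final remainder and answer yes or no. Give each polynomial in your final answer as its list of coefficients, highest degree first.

Step 1: lead(−6x⁸ − 4x⁷ − x⁶ + 25x⁵ − 23x⁴ + 14x³ − 9x² + 26x − 6) ÷ lead(D) = −6x⁸ ÷ 3x = −2x⁷. Subtract (−2x⁷)·D = −6x⁸ + 2x⁷. Remainder: −6x⁷ − x⁶ + 25x⁵ − 23x⁴ + 14x³ − 9x² + 26x − 6.
Step 2: lead(−6x⁷ − x⁶ + 25x⁵ − 23x⁴ + 14x³ − 9x² + 26x − 6) ÷ lead(D) = −6x⁷ ÷ 3x = −2x⁶. Subtract (−2x⁶)·D = −6x⁷ + 2x⁶. Remainder: −3x⁶ + 25x⁵ − 23x⁴ + 14x³ − 9x² + 26x − 6.
Step 3: lead(−3x⁶ + 25x⁵ − 23x⁴ + 14x³ − 9x² + 26x − 6) ÷ lead(D) = −3x⁶ ÷ 3x = −x⁵. Subtract (−x⁵)·D = −3x⁶ + x⁵. Remainder: 24x⁵ − 23x⁴ + 14x³ − 9x² + 26x − 6.
Step 4: lead(24x⁵ − 23x⁴ + 14x³ − 9x² + 26x − 6) ÷ lead(D) = 24x⁵ ÷ 3x = 8x⁴. Subtract (8x⁴)·D = 24x⁵ − 8x⁴. Remainder: −15x⁴ + 14x³ − 9x² + 26x − 6.
Step 5: lead(−15x⁴ + 14x³ − 9x² + 26x − 6) ÷ lead(D) = −15x⁴ ÷ 3x = −5x³. Subtract (−5x³)·D = −15x⁴ + 5x³. Remainder: 9x³ − 9x² + 26x − 6.
Step 6: lead(9x³ − 9x² + 26x − 6) ÷ lead(D) = 9x³ ÷ 3x = 3x². Subtract (3x²)·D = 9x³ − 3x². Remainder: −6x² + 26x − 6.
Step 7: lead(−6x² + 26x − 6) ÷ lead(D) = −6x² ÷ 3x = −2x. Subtract (−2x)·D = −6x² + 2x. Remainder: 24x − 6.
Step 8: lead(24x − 6) ÷ lead(D) = 24x ÷ 3x = 8. Subtract (8)·D = 24x − 8. Remainder: 2.

R = [2], so D(x) is not a factor of P(x). no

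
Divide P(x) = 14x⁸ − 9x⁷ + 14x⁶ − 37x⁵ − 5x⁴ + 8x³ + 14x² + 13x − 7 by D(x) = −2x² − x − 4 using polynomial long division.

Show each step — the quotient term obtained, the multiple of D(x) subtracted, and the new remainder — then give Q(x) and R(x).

Q(x) = −7x⁶ + 8x⁵ + 3x⁴ + x³ − 4x² − 4x + 3; R(x) = 5

Step 1: lead(14x⁸ − 9x⁷ + 14x⁶ − 37x⁵ − 5x⁴ + 8x³ + 14x² + 13x − 7) ÷ lead(D) = 14x⁸ ÷ −2x² = −7x⁶. Subtract (−7x⁶)·D = 14x⁸ + 7x⁷ + 28x⁶. Remainder: −16x⁷ − 14x⁶ − 37x⁵ − 5x⁴ + 8x³ + 14x² + 13x − 7.
Step 2: lead(−16x⁷ − 14x⁶ − 37x⁵ − 5x⁴ + 8x³ + 14x² + 13x − 7) ÷ lead(D) = −16x⁷ ÷ −2x² = 8x⁵. Subtract (8x⁵)·D = −16x⁷ − 8x⁶ − 32x⁵. Remainder: −6x⁶ − 5x⁵ − 5x⁴ + 8x³ + 14x² + 13x − 7.
Step 3: lead(−6x⁶ − 5x⁵ − 5x⁴ + 8x³ + 14x² + 13x − 7) ÷ lead(D) = −6x⁶ ÷ −2x² = 3x⁴. Subtract (3x⁴)·D = −6x⁶ − 3x⁵ − 12x⁴. Remainder: −2x⁵ + 7x⁴ + 8x³ + 14x² + 13x − 7.
Step 4: lead(−2x⁵ + 7x⁴ + 8x³ + 14x² + 13x − 7) ÷ lead(D) = −2x⁵ ÷ −2x² = x³. Subtract (x³)·D = −2x⁵ − x⁴ − 4x³. Remainder: 8x⁴ + 12x³ + 14x² + 13x − 7.
Step 5: lead(8x⁴ + 12x³ + 14x² + 13x − 7) ÷ lead(D) = 8x⁴ ÷ −2x² = −4x². Subtract (−4x²)·D = 8x⁴ + 4x³ + 16x². Remainder: 8x³ − 2x² + 13x − 7.
Step 6: lead(8x³ − 2x² + 13x − 7) ÷ lead(D) = 8x³ ÷ −2x² = −4x. Subtract (−4x)·D = 8x³ + 4x² + 16x. Remainder: −6x² − 3x − 7.
Step 7: lead(−6x² − 3x − 7) ÷ lead(D) = −6x² ÷ −2x² = 3. Subtract (3)·D = −6x² − 3x − 12. Remainder: 5.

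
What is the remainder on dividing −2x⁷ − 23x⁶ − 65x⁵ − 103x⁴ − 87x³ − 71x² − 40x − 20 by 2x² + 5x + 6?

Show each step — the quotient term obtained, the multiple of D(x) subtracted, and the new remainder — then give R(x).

Step 1: lead(−2x⁷ − 23x⁶ − 65x⁵ − 103x⁴ − 87x³ − 71x² − 40x − 20) ÷ lead(D) = −2x⁷ ÷ 2x² = −x⁵. Subtract (−x⁵)·D = −2x⁷ − 5x⁶ − 6x⁵. Remainder: −18x⁶ − 59x⁵ − 103x⁴ − 87x³ − 71x² − 40x − 20.
Step 2: lead(−18x⁶ − 59x⁵ − 103x⁴ − 87x³ − 71x² − 40x − 20) ÷ lead(D) = −18x⁶ ÷ 2x² = −9x⁴. Subtract (−9x⁴)·D = −18x⁶ − 45x⁵ − 54x⁴. Remainder: −14x⁵ − 49x⁴ − 87x³ − 71x² − 40x − 20.
Step 3: lead(−14x⁵ − 49x⁴ − 87x³ − 71x² − 40x − 20) ÷ lead(D) = −14x⁵ ÷ 2x² = −7x³. Subtract (−7x³)·D = −14x⁵ − 35x⁴ − 42x³. Remainder: −14x⁴ − 45x³ − 71x² − 40x − 20.
Step 4: lead(−14x⁴ − 45x³ − 71x² − 40x − 20) ÷ lead(D) = −14x⁴ ÷ 2x² = −7x². Subtract (−7x²)·D = −14x⁴ − 35x³ − 42x². Remainder: −10x³ − 29x² − 40x − 20.
Step 5: lead(−10x³ − 29x² − 40x − 20) ÷ lead(D) = −10x³ ÷ 2x² = −5x. Subtract (−5x)·D = −10x³ − 25x² − 30x. Remainder: −4x² − 10x − 20.
Step 6: lead(−4x² − 10x − 20) ÷ lead(D) = −4x² ÷ 2x² = −2. Subtract (−2)·D = −4x² − 10x − 12. Remainder: −8.

R(x) = −8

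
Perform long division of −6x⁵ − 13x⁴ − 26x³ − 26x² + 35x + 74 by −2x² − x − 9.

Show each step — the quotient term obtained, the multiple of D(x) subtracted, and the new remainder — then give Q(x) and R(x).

Step 1: lead(−6x⁵ − 13x⁴ − 26x³ − 26x² + 35x + 74) ÷ lead(D) = −6x⁵ ÷ −2x² = 3x³. Subtract (3x³)·D = −6x⁵ − 3x⁴ − 27x³. Remainder: −10x⁴ + x³ − 26x² + 35x + 74.
Step 2: lead(−10x⁴ + x³ − 26x² + 35x + 74) ÷ lead(D) = −10x⁴ ÷ −2x² = 5x². Subtract (5x²)·D = −10x⁴ − 5x³ − 45x². Remainder: 6x³ + 19x² + 35x + 74.
Step 3: lead(6x³ + 19x² + 35x + 74) ÷ lead(D) = 6x³ ÷ −2x² = −3x. Subtract (−3x)·D = 6x³ + 3x² + 27x. Remainder: 16x² + 8x + 74.
Step 4: lead(16x² + 8x + 74) ÷ lead(D) = 16x² ÷ −2x² = −8. Subtract (−8)·D = 16x² + 8x + 72. Remainder: 2.

Q(x) = 3x³ + 5x² − 3x − 8; R(x) = 2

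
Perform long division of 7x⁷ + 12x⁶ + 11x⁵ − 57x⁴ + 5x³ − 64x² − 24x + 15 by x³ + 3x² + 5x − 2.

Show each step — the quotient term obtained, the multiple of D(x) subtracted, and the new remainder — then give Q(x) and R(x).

Q(x) = 7x⁴ − 9x³ + 3x² − 7x − 7; R(x) = −2x² − 3x + 1

Step 1: lead(7x⁷ + 12x⁶ + 11x⁵ − 57x⁴ + 5x³ − 64x² − 24x + 15) ÷ lead(D) = 7x⁷ ÷ x³ = 7x⁴. Subtract (7x⁴)·D = 7x⁷ + 21x⁶ + 35x⁵ − 14x⁴. Remainder: −9x⁶ − 24x⁵ − 43x⁴ + 5x³ − 64x² − 24x + 15.
Step 2: lead(−9x⁶ − 24x⁵ − 43x⁴ + 5x³ − 64x² − 24x + 15) ÷ lead(D) = −9x⁶ ÷ x³ = −9x³. Subtract (−9x³)·D = −9x⁶ − 27x⁵ − 45x⁴ + 18x³. Remainder: 3x⁵ + 2x⁴ − 13x³ − 64x² − 24x + 15.
Step 3: lead(3x⁵ + 2x⁴ − 13x³ − 64x² − 24x + 15) ÷ lead(D) = 3x⁵ ÷ x³ = 3x². Subtract (3x²)·D = 3x⁵ + 9x⁴ + 15x³ − 6x². Remainder: −7x⁴ − 28x³ − 58x² − 24x + 15.
Step 4: lead(−7x⁴ − 28x³ − 58x² − 24x + 15) ÷ lead(D) = −7x⁴ ÷ x³ = −7x. Subtract (−7x)·D = −7x⁴ − 21x³ − 35x² + 14x. Remainder: −7x³ − 23x² − 38x + 15.
Step 5: lead(−7x³ − 23x² − 38x + 15) ÷ lead(D) = −7x³ ÷ x³ = −7. Subtract (−7)·D = −7x³ − 21x² − 35x + 14. Remainder: −2x² − 3x + 1.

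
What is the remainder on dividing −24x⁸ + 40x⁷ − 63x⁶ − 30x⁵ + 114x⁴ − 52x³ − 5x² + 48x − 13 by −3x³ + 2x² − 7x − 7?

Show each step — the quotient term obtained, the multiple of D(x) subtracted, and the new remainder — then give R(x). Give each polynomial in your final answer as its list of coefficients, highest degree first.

Step 1: lead(−24x⁸ + 40x⁷ − 63x⁶ − 30x⁵ + 114x⁴ − 52x³ − 5x² + 48x − 13) ÷ lead(D) = −24x⁸ ÷ −3x³ = 8x⁵. Subtract (8x⁵)·D = −24x⁸ + 16x⁷ − 56x⁶ − 56x⁵. Remainder: 24x⁷ − 7x⁶ + 26x⁵ + 114x⁴ − 52x³ − 5x² + 48x − 13.
Step 2: lead(24x⁷ − 7x⁶ + 26x⁵ + 114x⁴ − 52x³ − 5x² + 48x − 13) ÷ lead(D) = 24x⁷ ÷ −3x³ = −8x⁴. Subtract (−8x⁴)·D = 24x⁷ − 16x⁶ + 56x⁵ + 56x⁴. Remainder: 9x⁶ − 30x⁵ + 58x⁴ − 52x³ − 5x² + 48x − 13.
Step 3: lead(9x⁶ − 30x⁵ + 58x⁴ − 52x³ − 5x² + 48x − 13) ÷ lead(D) = 9x⁶ ÷ −3x³ = −3x³. Subtract (−3x³)·D = 9x⁶ − 6x⁵ + 21x⁴ + 21x³. Remainder: −24x⁵ + 37x⁴ − 73x³ − 5x² + 48x − 13.
Step 4: lead(−24x⁵ + 37x⁴ − 73x³ − 5x² + 48x − 13) ÷ lead(D) = −24x⁵ ÷ −3x³ = 8x². Subtract (8x²)·D = −24x⁵ + 16x⁴ − 56x³ − 56x². Remainder: 21x⁴ − 17x³ + 51x² + 48x − 13.
Step 5: lead(21x⁴ − 17x³ + 51x² + 48x − 13) ÷ lead(D) = 21x⁴ ÷ −3x³ = −7x. Subtract (−7x)·D = 21x⁴ − 14x³ + 49x² + 49x. Remainder: −3x³ + 2x² − x − 13.
Step 6: lead(−3x³ + 2x² − x − 13) ÷ lead(D) = −3x³ ÷ −3x³ = 1. Subtract (1)·D = −3x³ + 2x² − 7x − 7. Remainder: 6x − 6.

R = [6, -6]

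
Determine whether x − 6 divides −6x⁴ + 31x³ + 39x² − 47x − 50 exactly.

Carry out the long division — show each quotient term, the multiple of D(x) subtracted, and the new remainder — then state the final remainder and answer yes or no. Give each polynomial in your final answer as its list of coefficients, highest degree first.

Step 1: lead(−6x⁴ + 31x³ + 39x² − 47x − 50) ÷ lead(D) = −6x⁴ ÷ x = −6x³. Subtract (−6x³)·D = −6x⁴ + 36x³. Remainder: −5x³ + 39x² − 47x − 50.
Step 2: lead(−5x³ + 39x² − 47x − 50) ÷ lead(D) = −5x³ ÷ x = −5x². Subtract (−5x²)·D = −5x³ + 30x². Remainder: 9x² − 47x − 50.
Step 3: lead(9x² − 47x − 50) ÷ lead(D) = 9x² ÷ x = 9x. Subtract (9x)·D = 9x² − 54x. Remainder: 7x − 50.
Step 4: lead(7x − 50) ÷ lead(D) = 7x ÷ x = 7. Subtract (7)·D = 7x − 42. Remainder: −8.

R = [-8], so D(x) is not a factor of P(x). no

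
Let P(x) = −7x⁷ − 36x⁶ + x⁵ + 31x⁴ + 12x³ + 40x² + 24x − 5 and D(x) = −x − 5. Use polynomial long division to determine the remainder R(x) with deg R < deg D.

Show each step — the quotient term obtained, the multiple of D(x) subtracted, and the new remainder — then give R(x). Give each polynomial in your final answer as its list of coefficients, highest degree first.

R = [0]

Step 1: lead(−7x⁷ − 36x⁶ + x⁵ + 31x⁴ + 12x³ + 40x² + 24x − 5) ÷ lead(D) = −7x⁷ ÷ −x = 7x⁶. Subtract (7x⁶)·D = −7x⁷ − 35x⁶. Remainder: −x⁶ + x⁵ + 31x⁴ + 12x³ + 40x² + 24x − 5.
Step 2: lead(−x⁶ + x⁵ + 31x⁴ + 12x³ + 40x² + 24x − 5) ÷ lead(D) = −x⁶ ÷ −x = x⁵. Subtract (x⁵)·D = −x⁶ − 5x⁵. Remainder: 6x⁵ + 31x⁴ + 12x³ + 40x² + 24x − 5.
Step 3: lead(6x⁵ + 31x⁴ + 12x³ + 40x² + 24x − 5) ÷ lead(D) = 6x⁵ ÷ −x = −6x⁴. Subtract (−6x⁴)·D = 6x⁵ + 30x⁴. Remainder: x⁴ + 12x³ + 40x² + 24x − 5.
Step 4: lead(x⁴ + 12x³ + 40x² + 24x − 5) ÷ lead(D) = x⁴ ÷ −x = −x³. Subtract (−x³)·D = x⁴ + 5x³. Remainder: 7x³ + 40x² + 24x − 5.
Step 5: lead(7x³ + 40x² + 24x − 5) ÷ lead(D) = 7x³ ÷ −x = −7x². Subtract (−7x²)·D = 7x³ + 35x². Remainder: 5x² + 24x − 5.
Step 6: lead(5x² + 24x − 5) ÷ lead(D) = 5x² ÷ −x = −5x. Subtract (−5x)·D = 5x² + 25x. Remainder: −x − 5.
Step 7: lead(−x − 5) ÷ lead(D) = −x ÷ −x = 1. Subtract (1)·D = −x − 5. Remainder: 0.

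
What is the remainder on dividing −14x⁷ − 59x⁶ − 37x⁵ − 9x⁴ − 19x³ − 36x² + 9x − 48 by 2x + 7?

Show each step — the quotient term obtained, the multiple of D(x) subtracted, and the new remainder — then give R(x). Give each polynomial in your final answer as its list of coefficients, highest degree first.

Step 1: lead(−14x⁷ − 59x⁶ − 37x⁵ − 9x⁴ − 19x³ − 36x² + 9x − 48) ÷ lead(D) = −14x⁷ ÷ 2x = −7x⁶. Subtract (−7x⁶)·D = −14x⁷ − 49x⁶. Remainder: −10x⁶ − 37x⁵ − 9x⁴ − 19x³ − 36x² + 9x − 48.
Step 2: lead(−10x⁶ − 37x⁵ − 9x⁴ − 19x³ − 36x² + 9x − 48) ÷ lead(D) = −10x⁶ ÷ 2x = −5x⁵. Subtract (−5x⁵)·D = −10x⁶ − 35x⁵. Remainder: −2x⁵ − 9x⁴ − 19x³ − 36x² + 9x − 48.
Step 3: lead(−2x⁵ − 9x⁴ − 19x³ − 36x² + 9x − 48) ÷ lead(D) = −2x⁵ ÷ 2x = −x⁴. Subtract (−x⁴)·D = −2x⁵ − 7x⁴. Remainder: −2x⁴ − 19x³ − 36x² + 9x − 48.
Step 4: lead(−2x⁴ − 19x³ − 36x² + 9x − 48) ÷ lead(D) = −2x⁴ ÷ 2x = −x³. Subtract (−x³)·D = −2x⁴ − 7x³. Remainder: −12x³ − 36x² + 9x − 48.
Step 5: lead(−12x³ − 36x² + 9x − 48) ÷ lead(D) = −12x³ ÷ 2x = −6x². Subtract (−6x²)·D = −12x³ − 42x². Remainder: 6x² + 9x − 48.
Step 6: lead(6x² + 9x − 48) ÷ lead(D) = 6x² ÷ 2x = 3x. Subtract (3x)·D = 6x² + 21x. Remainder: −12x − 48.
Step 7: lead(−12x − 48) ÷ lead(D) = −12x ÷ 2x = −6. Subtract (−6)·D = −12x − 42. Remainder: −6.

R = [-6]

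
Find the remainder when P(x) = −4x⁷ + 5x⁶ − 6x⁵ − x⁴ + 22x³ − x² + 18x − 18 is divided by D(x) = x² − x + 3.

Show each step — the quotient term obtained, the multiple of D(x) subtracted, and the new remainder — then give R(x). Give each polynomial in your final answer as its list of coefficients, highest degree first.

Step 1: lead(−4x⁷ + 5x⁶ − 6x⁵ − x⁴ + 22x³ − x² + 18x − 18) ÷ lead(D) = −4x⁷ ÷ x² = −4x⁵. Subtract (−4x⁵)·D = −4x⁷ + 4x⁶ − 12x⁵. Remainder: x⁶ + 6x⁵ − x⁴ + 22x³ − x² + 18x − 18.
Step 2: lead(x⁶ + 6x⁵ − x⁴ + 22x³ − x² + 18x − 18) ÷ lead(D) = x⁶ ÷ x² = x⁴. Subtract (x⁴)·D = x⁶ − x⁵ + 3x⁴. Remainder: 7x⁵ − 4x⁴ + 22x³ − x² + 18x − 18.
Step 3: lead(7x⁵ − 4x⁴ + 22x³ − x² + 18x − 18) ÷ lead(D) = 7x⁵ ÷ x² = 7x³. Subtract (7x³)·D = 7x⁵ − 7x⁴ + 21x³. Remainder: 3x⁴ + x³ − x² + 18x − 18.
Step 4: lead(3x⁴ + x³ − x² + 18x − 18) ÷ lead(D) = 3x⁴ ÷ x² = 3x². Subtract (3x²)·D = 3x⁴ − 3x³ + 9x². Remainder: 4x³ − 10x² + 18x − 18.
Step 5: lead(4x³ − 10x² + 18x − 18) ÷ lead(D) = 4x³ ÷ x² = 4x. Subtract (4x)·D = 4x³ − 4x² + 12x. Remainder: −6x² + 6x − 18.
Step 6: lead(−6x² + 6x − 18) ÷ lead(D) = −6x² ÷ x² = −6. Subtract (−6)·D = −6x² + 6x − 18. Remainder: 0.

R = [0]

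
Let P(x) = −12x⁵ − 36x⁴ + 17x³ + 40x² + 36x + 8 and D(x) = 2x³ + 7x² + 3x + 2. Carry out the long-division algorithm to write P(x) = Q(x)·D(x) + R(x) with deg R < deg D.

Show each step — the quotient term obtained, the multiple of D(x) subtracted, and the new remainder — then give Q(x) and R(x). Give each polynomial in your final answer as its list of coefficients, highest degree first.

Q = [-6, 3, 7]; R = [-6, 9, -6]

Step 1: lead(−12x⁵ − 36x⁴ + 17x³ + 40x² + 36x + 8) ÷ lead(D) = −12x⁵ ÷ 2x³ = −6x². Subtract (−6x²)·D = −12x⁵ − 42x⁴ − 18x³ − 12x². Remainder: 6x⁴ + 35x³ + 52x² + 36x + 8.
Step 2: lead(6x⁴ + 35x³ + 52x² + 36x + 8) ÷ lead(D) = 6x⁴ ÷ 2x³ = 3x. Subtract (3x)·D = 6x⁴ + 21x³ + 9x² + 6x. Remainder: 14x³ + 43x² + 30x + 8.
Step 3: lead(14x³ + 43x² + 30x + 8) ÷ lead(D) = 14x³ ÷ 2x³ = 7. Subtract (7)·D = 14x³ + 49x² + 21x + 14. Remainder: −6x² + 9x − 6.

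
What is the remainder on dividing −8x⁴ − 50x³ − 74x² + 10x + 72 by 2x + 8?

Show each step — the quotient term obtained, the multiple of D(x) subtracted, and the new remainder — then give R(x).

R(x) = 0

Step 1: lead(−8x⁴ − 50x³ − 74x² + 10x + 72) ÷ lead(D) = −8x⁴ ÷ 2x = −4x³. Subtract (−4x³)·D = −8x⁴ − 32x³. Remainder: −18x³ − 74x² + 10x + 72.
Step 2: lead(−18x³ − 74x² + 10x + 72) ÷ lead(D) = −18x³ ÷ 2x = −9x². Subtract (−9x²)·D = −18x³ − 72x². Remainder: −2x² + 10x + 72.
Step 3: lead(−2x² + 10x + 72) ÷ lead(D) = −2x² ÷ 2x = −x. Subtract (−x)·D = −2x² − 8x. Remainder: 18x + 72.
Step 4: lead(18x + 72) ÷ lead(D) = 18x ÷ 2x = 9. Subtract (9)·D = 18x + 72. Remainder: 0.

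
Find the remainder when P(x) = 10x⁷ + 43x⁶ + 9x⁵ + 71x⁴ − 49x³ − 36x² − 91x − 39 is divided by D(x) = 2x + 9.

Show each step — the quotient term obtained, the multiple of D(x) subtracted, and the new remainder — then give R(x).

R(x) = 6

Step 1: lead(10x⁷ + 43x⁶ + 9x⁵ + 71x⁴ − 49x³ − 36x² − 91x − 39) ÷ lead(D) = 10x⁷ ÷ 2x = 5x⁶. Subtract (5x⁶)·D = 10x⁷ + 45x⁶. Remainder: −2x⁶ + 9x⁵ + 71x⁴ − 49x³ − 36x² − 91x − 39.
Step 2: lead(−2x⁶ + 9x⁵ + 71x⁴ − 49x³ − 36x² − 91x − 39) ÷ lead(D) = −2x⁶ ÷ 2x = −x⁵. Subtract (−x⁵)·D = −2x⁶ − 9x⁵. Remainder: 18x⁵ + 71x⁴ − 49x³ − 36x² − 91x − 39.
Step 3: lead(18x⁵ + 71x⁴ − 49x³ − 36x² − 91x − 39) ÷ lead(D) = 18x⁵ ÷ 2x = 9x⁴. Subtract (9x⁴)·D = 18x⁵ + 81x⁴. Remainder: −10x⁴ − 49x³ − 36x² − 91x − 39.
Step 4: lead(−10x⁴ − 49x³ − 36x² − 91x − 39) ÷ lead(D) = −10x⁴ ÷ 2x = −5x³. Subtract (−5x³)·D = −10x⁴ − 45x³. Remainder: −4x³ − 36x² − 91x − 39.
Step 5: lead(−4x³ − 36x² − 91x − 39) ÷ lead(D) = −4x³ ÷ 2x = −2x². Subtract (−2x²)·D = −4x³ − 18x². Remainder: −18x² − 91x − 39.
Step 6: lead(−18x² − 91x − 39) ÷ lead(D) = −18x² ÷ 2x = −9x. Subtract (−9x)·D = −18x² − 81x. Remainder: −10x − 39.
Step 7: lead(−10x − 39) ÷ lead(D) = −10x ÷ 2x = −5. Subtract (−5)·D = −10x − 45. Remainder: 6.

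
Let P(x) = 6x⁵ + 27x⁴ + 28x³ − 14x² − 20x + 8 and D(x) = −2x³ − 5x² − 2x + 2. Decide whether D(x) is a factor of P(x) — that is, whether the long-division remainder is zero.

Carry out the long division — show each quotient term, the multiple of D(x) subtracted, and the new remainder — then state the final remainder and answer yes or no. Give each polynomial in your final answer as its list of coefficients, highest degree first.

R = [0], so D(x) is a factor of P(x). yes

Step 1: lead(6x⁵ + 27x⁴ + 28x³ − 14x² − 20x + 8) ÷ lead(D) = 6x⁵ ÷ −2x³ = −3x². Subtract (−3x²)·D = 6x⁵ + 15x⁴ + 6x³ − 6x². Remainder: 12x⁴ + 22x³ − 8x² − 20x + 8.
Step 2: lead(12x⁴ + 22x³ − 8x² − 20x + 8) ÷ lead(D) = 12x⁴ ÷ −2x³ = −6x. Subtract (−6x)·D = 12x⁴ + 30x³ + 12x² − 12x. Remainder: −8x³ − 20x² − 8x + 8.
Step 3: lead(−8x³ − 20x² − 8x + 8) ÷ lead(D) = −8x³ ÷ −2x³ = 4. Subtract (4)·D = −8x³ − 20x² − 8x + 8. Remainder: 0.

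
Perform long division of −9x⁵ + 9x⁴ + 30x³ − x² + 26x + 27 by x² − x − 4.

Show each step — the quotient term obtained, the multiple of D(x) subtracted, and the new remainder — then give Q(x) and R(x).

Step 1: lead(−9x⁵ + 9x⁴ + 30x³ − x² + 26x + 27) ÷ lead(D) = −9x⁵ ÷ x² = −9x³. Subtract (−9x³)·D = −9x⁵ + 9x⁴ + 36x³. Remainder: −6x³ − x² + 26x + 27.
Step 2: lead(−6x³ − x² + 26x + 27) ÷ lead(D) = −6x³ ÷ x² = −6x. Subtract (−6x)·D = −6x³ + 6x² + 24x. Remainder: −7x² + 2x + 27.
Step 3: lead(−7x² + 2x + 27) ÷ lead(D) = −7x² ÷ x² = −7. Subtract (−7)·D = −7x² + 7x + 28. Remainder: −5x − 1.

Q(x) = −9x³ − 6x − 7; R(x) = −5x − 1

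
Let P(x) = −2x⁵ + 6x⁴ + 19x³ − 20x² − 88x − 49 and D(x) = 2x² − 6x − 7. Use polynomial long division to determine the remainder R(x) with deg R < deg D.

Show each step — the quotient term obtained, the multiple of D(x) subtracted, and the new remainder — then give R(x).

R(x) = 2x + 7

Step 1: lead(−2x⁵ + 6x⁴ + 19x³ − 20x² − 88x − 49) ÷ lead(D) = −2x⁵ ÷ 2x² = −x³. Subtract (−x³)·D = −2x⁵ + 6x⁴ + 7x³. Remainder: 12x³ − 20x² − 88x − 49.
Step 2: lead(12x³ − 20x² − 88x − 49) ÷ lead(D) = 12x³ ÷ 2x² = 6x. Subtract (6x)·D = 12x³ − 36x² − 42x. Remainder: 16x² − 46x − 49.
Step 3: lead(16x² − 46x − 49) ÷ lead(D) = 16x² ÷ 2x² = 8. Subtract (8)·D = 16x² − 48x − 56. Remainder: 2x + 7.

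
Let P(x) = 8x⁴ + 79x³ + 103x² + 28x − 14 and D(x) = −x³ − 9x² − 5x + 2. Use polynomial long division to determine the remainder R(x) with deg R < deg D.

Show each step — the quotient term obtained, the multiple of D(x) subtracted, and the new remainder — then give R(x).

R(x) = 9x

Step 1: lead(8x⁴ + 79x³ + 103x² + 28x − 14) ÷ lead(D) = 8x⁴ ÷ −x³ = −8x. Subtract (−8x)·D = 8x⁴ + 72x³ + 40x² − 16x. Remainder: 7x³ + 63x² + 44x − 14.
Step 2: lead(7x³ + 63x² + 44x − 14) ÷ lead(D) = 7x³ ÷ −x³ = −7. Subtract (−7)·D = 7x³ + 63x² + 35x − 14. Remainder: 9x.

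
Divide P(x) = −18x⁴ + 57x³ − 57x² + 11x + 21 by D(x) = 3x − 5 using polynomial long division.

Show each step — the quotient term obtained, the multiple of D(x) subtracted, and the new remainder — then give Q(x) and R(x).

Step 1: lead(−18x⁴ + 57x³ − 57x² + 11x + 21) ÷ lead(D) = −18x⁴ ÷ 3x = −6x³. Subtract (−6x³)·D = −18x⁴ + 30x³. Remainder: 27x³ − 57x² + 11x + 21.
Step 2: lead(27x³ − 57x² + 11x + 21) ÷ lead(D) = 27x³ ÷ 3x = 9x². Subtract (9x²)·D = 27x³ − 45x². Remainder: −12x² + 11x + 21.
Step 3: lead(−12x² + 11x + 21) ÷ lead(D) = −12x² ÷ 3x = −4x. Subtract (−4x)·D = −12x² + 20x. Remainder: −9x + 21.
Step 4: lead(−9x + 21) ÷ lead(D) = −9x ÷ 3x = −3. Subtract (−3)·D = −9x + 15. Remainder: 6.

Q(x) = −6x³ + 9x² − 4x − 3; R(x) = 6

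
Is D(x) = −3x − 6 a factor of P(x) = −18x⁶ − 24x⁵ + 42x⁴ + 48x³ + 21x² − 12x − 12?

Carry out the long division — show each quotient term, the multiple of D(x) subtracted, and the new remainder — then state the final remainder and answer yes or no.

Step 1: lead(−18x⁶ − 24x⁵ + 42x⁴ + 48x³ + 21x² − 12x − 12) ÷ lead(D) = −18x⁶ ÷ −3x = 6x⁵. Subtract (6x⁵)·D = −18x⁶ − 36x⁵. Remainder: 12x⁵ + 42x⁴ + 48x³ + 21x² − 12x − 12.
Step 2: lead(12x⁵ + 42x⁴ + 48x³ + 21x² − 12x − 12) ÷ lead(D) = 12x⁵ ÷ −3x = −4x⁴. Subtract (−4x⁴)·D = 12x⁵ + 24x⁴. Remainder: 18x⁴ + 48x³ + 21x² − 12x − 12.
Step 3: lead(18x⁴ + 48x³ + 21x² − 12x − 12) ÷ lead(D) = 18x⁴ ÷ −3x = −6x³. Subtract (−6x³)·D = 18x⁴ + 36x³. Remainder: 12x³ + 21x² − 12x − 12.
Step 4: lead(12x³ + 21x² − 12x − 12) ÷ lead(D) = 12x³ ÷ −3x = −4x². Subtract (−4x²)·D = 12x³ + 24x². Remainder: −3x² − 12x − 12.
Step 5: lead(−3x² − 12x − 12) ÷ lead(D) = −3x² ÷ −3x = x. Subtract (x)·D = −3x² − 6x. Remainder: −6x − 12.
Step 6: lead(−6x − 12) ÷ lead(D) = −6x ÷ −3x = 2. Subtract (2)·D = −6x − 12. Remainder: 0.

R(x) = 0, so D(x) is a factor of P(x). yes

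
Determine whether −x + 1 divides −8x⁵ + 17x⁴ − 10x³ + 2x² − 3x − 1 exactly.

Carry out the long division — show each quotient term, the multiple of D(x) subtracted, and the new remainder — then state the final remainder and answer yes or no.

Step 1: lead(−8x⁵ + 17x⁴ − 10x³ + 2x² − 3x − 1) ÷ lead(D) = −8x⁵ ÷ −x = 8x⁴. Subtract (8x⁴)·D = −8x⁵ + 8x⁴. Remainder: 9x⁴ − 10x³ + 2x² − 3x − 1.
Step 2: lead(9x⁴ − 10x³ + 2x² − 3x − 1) ÷ lead(D) = 9x⁴ ÷ −x = −9x³. Subtract (−9x³)·D = 9x⁴ − 9x³. Remainder: −x³ + 2x² − 3x − 1.
Step 3: lead(−x³ + 2x² − 3x − 1) ÷ lead(D) = −x³ ÷ −x = x². Subtract (x²)·D = −x³ + x². Remainder: x² − 3x − 1.
Step 4: lead(x² − 3x − 1) ÷ lead(D) = x² ÷ −x = −x. Subtract (−x)·D = x² − x. Remainder: −2x − 1.
Step 5: lead(−2x − 1) ÷ lead(D) = −2x ÷ −x = 2. Subtract (2)·D = −2x + 2. Remainder: −3.

R(x) = −3, so D(x) is not a factor of P(x). no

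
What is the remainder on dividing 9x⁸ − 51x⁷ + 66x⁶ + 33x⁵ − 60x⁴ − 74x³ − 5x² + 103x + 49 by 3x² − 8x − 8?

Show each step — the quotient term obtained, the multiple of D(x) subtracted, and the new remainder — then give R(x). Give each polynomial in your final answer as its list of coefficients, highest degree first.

Step 1: lead(9x⁸ − 51x⁷ + 66x⁶ + 33x⁵ − 60x⁴ − 74x³ − 5x² + 103x + 49) ÷ lead(D) = 9x⁸ ÷ 3x² = 3x⁶. Subtract (3x⁶)·D = 9x⁸ − 24x⁷ − 24x⁶. Remainder: −27x⁷ + 90x⁶ + 33x⁵ − 60x⁴ − 74x³ − 5x² + 103x + 49.
Step 2: lead(−27x⁷ + 90x⁶ + 33x⁵ − 60x⁴ − 74x³ − 5x² + 103x + 49) ÷ lead(D) = −27x⁷ ÷ 3x² = −9x⁵. Subtract (−9x⁵)·D = −27x⁷ + 72x⁶ + 72x⁵. Remainder: 18x⁶ − 39x⁵ − 60x⁴ − 74x³ − 5x² + 103x + 49.
Step 3: lead(18x⁶ − 39x⁵ − 60x⁴ − 74x³ − 5x² + 103x + 49) ÷ lead(D) = 18x⁶ ÷ 3x² = 6x⁴. Subtract (6x⁴)·D = 18x⁶ − 48x⁵ − 48x⁴. Remainder: 9x⁵ − 12x⁴ − 74x³ − 5x² + 103x + 49.
Step 4: lead(9x⁵ − 12x⁴ − 74x³ − 5x² + 103x + 49) ÷ lead(D) = 9x⁵ ÷ 3x² = 3x³. Subtract (3x³)·D = 9x⁵ − 24x⁴ − 24x³. Remainder: 12x⁴ − 50x³ − 5x² + 103x + 49.
Step 5: lead(12x⁴ − 50x³ − 5x² + 103x + 49) ÷ lead(D) = 12x⁴ ÷ 3x² = 4x². Subtract (4x²)·D = 12x⁴ − 32x³ − 32x². Remainder: −18x³ + 27x² + 103x + 49.
Step 6: lead(−18x³ + 27x² + 103x + 49) ÷ lead(D) = −18x³ ÷ 3x² = −6x. Subtract (−6x)·D = −18x³ + 48x² + 48x. Remainder: −21x² + 55x + 49.
Step 7: lead(−21x² + 55x + 49) ÷ lead(D) = −21x² ÷ 3x² = −7. Subtract (−7)·D = −21x² + 56x + 56. Remainder: −x − 7.

R = [-1, -7]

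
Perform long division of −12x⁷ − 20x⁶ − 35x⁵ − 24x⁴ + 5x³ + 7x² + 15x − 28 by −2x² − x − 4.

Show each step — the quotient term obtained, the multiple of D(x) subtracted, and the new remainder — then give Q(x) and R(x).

Q(x) = 6x⁵ + 7x⁴ + 2x³ − 3x² − 5x + 5; R(x) = −8

Step 1: lead(−12x⁷ − 20x⁶ − 35x⁵ − 24x⁴ + 5x³ + 7x² + 15x − 28) ÷ lead(D) = −12x⁷ ÷ −2x² = 6x⁵. Subtract (6x⁵)·D = −12x⁷ − 6x⁶ − 24x⁵. Remainder: −14x⁶ − 11x⁵ − 24x⁴ + 5x³ + 7x² + 15x − 28.
Step 2: lead(−14x⁶ − 11x⁵ − 24x⁴ + 5x³ + 7x² + 15x − 28) ÷ lead(D) = −14x⁶ ÷ −2x² = 7x⁴. Subtract (7x⁴)·D = −14x⁶ − 7x⁵ − 28x⁴. Remainder: −4x⁵ + 4x⁴ + 5x³ + 7x² + 15x − 28.
Step 3: lead(−4x⁵ + 4x⁴ + 5x³ + 7x² + 15x − 28) ÷ lead(D) = −4x⁵ ÷ −2x² = 2x³. Subtract (2x³)·D = −4x⁵ − 2x⁴ − 8x³. Remainder: 6x⁴ + 13x³ + 7x² + 15x − 28.
Step 4: lead(6x⁴ + 13x³ + 7x² + 15x − 28) ÷ lead(D) = 6x⁴ ÷ −2x² = −3x². Subtract (−3x²)·D = 6x⁴ + 3x³ + 12x². Remainder: 10x³ − 5x² + 15x − 28.
Step 5: lead(10x³ − 5x² + 15x − 28) ÷ lead(D) = 10x³ ÷ −2x² = −5x. Subtract (−5x)·D = 10x³ + 5x² + 20x. Remainder: −10x² − 5x − 28.
Step 6: lead(−10x² − 5x − 28) ÷ lead(D) = −10x² ÷ −2x² = 5. Subtract (5)·D = −10x² − 5x − 20. Remainder: −8.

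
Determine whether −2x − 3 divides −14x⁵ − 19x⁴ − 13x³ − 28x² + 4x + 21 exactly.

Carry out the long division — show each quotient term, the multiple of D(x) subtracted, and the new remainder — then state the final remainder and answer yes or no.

Step 1: lead(−14x⁵ − 19x⁴ − 13x³ − 28x² + 4x + 21) ÷ lead(D) = −14x⁵ ÷ −2x = 7x⁴. Subtract (7x⁴)·D = −14x⁵ − 21x⁴. Remainder: 2x⁴ − 13x³ − 28x² + 4x + 21.
Step 2: lead(2x⁴ − 13x³ − 28x² + 4x + 21) ÷ lead(D) = 2x⁴ ÷ −2x = −x³. Subtract (−x³)·D = 2x⁴ + 3x³. Remainder: −16x³ − 28x² + 4x + 21.
Step 3: lead(−16x³ − 28x² + 4x + 21) ÷ lead(D) = −16x³ ÷ −2x = 8x². Subtract (8x²)·D = −16x³ − 24x². Remainder: −4x² + 4x + 21.
Step 4: lead(−4x² + 4x + 21) ÷ lead(D) = −4x² ÷ −2x = 2x. Subtract (2x)·D = −4x² − 6x. Remainder: 10x + 21.
Step 5: lead(10x + 21) ÷ lead(D) = 10x ÷ −2x = −5. Subtract (−5)·D = 10x + 15. Remainder: 6.

R(x) = 6, so D(x) is not a factor of P(x). no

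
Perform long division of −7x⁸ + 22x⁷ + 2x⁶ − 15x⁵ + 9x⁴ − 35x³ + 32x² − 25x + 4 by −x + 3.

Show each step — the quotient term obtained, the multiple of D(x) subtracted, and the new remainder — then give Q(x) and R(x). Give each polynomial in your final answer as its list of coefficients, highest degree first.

Q = [7, -1, -5, 0, -9, 8, -8, 1]; R = [1]

Step 1: lead(−7x⁸ + 22x⁷ + 2x⁶ − 15x⁵ + 9x⁴ − 35x³ + 32x² − 25x + 4) ÷ lead(D) = −7x⁸ ÷ −x = 7x⁷. Subtract (7x⁷)·D = −7x⁸ + 21x⁷. Remainder: x⁷ + 2x⁶ − 15x⁵ + 9x⁴ − 35x³ + 32x² − 25x + 4.
Step 2: lead(x⁷ + 2x⁶ − 15x⁵ + 9x⁴ − 35x³ + 32x² − 25x + 4) ÷ lead(D) = x⁷ ÷ −x = −x⁶. Subtract (−x⁶)·D = x⁷ − 3x⁶. Remainder: 5x⁶ − 15x⁵ + 9x⁴ − 35x³ + 32x² − 25x + 4.
Step 3: lead(5x⁶ − 15x⁵ + 9x⁴ − 35x³ + 32x² − 25x + 4) ÷ lead(D) = 5x⁶ ÷ −x = −5x⁵. Subtract (−5x⁵)·D = 5x⁶ − 15x⁵. Remainder: 9x⁴ − 35x³ + 32x² − 25x + 4.
Step 4: lead(9x⁴ − 35x³ + 32x² − 25x + 4) ÷ lead(D) = 9x⁴ ÷ −x = −9x³. Subtract (−9x³)·D = 9x⁴ − 27x³. Remainder: −8x³ + 32x² − 25x + 4.
Step 5: lead(−8x³ + 32x² − 25x + 4) ÷ lead(D) = −8x³ ÷ −x = 8x². Subtract (8x²)·D = −8x³ + 24x². Remainder: 8x² − 25x + 4.
Step 6: lead(8x² − 25x + 4) ÷ lead(D) = 8x² ÷ −x = −8x. Subtract (−8x)·D = 8x² − 24x. Remainder: −x + 4.
Step 7: lead(−x + 4) ÷ lead(D) = −x ÷ −x = 1. Subtract (1)·D = −x + 3. Remainder: 1.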